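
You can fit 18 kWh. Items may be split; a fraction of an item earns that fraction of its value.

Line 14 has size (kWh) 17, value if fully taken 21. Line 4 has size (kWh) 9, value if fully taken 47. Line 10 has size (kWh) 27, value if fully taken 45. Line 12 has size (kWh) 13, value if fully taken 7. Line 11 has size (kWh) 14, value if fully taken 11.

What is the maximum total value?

62

Best value per unit of size first: Line 4 47/9≈5.22, Line 10 45/27≈1.67, Line 14 21/17≈1.24, Line 11 11/14≈0.786, Line 12 7/13≈0.538.
Take all of Line 4 (9 kWh, value 47) → 9 kWh left.
Only 9 kWh remain; take 9/27 of Line 10 for value 45×9/27 = 15.
Total value = 62.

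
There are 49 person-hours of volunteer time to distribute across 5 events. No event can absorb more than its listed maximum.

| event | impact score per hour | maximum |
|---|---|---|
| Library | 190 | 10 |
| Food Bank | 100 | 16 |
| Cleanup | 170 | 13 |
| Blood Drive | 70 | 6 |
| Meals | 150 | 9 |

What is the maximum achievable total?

7130

Order the events by impact score per hour: Library 190 > Cleanup 170 > Meals 150 > Food Bank 100 > Blood Drive 70.
Give Library 10 to hit its cap of 10 ; 39 left.
Cleanup takes 13 to reach its cap of 13 ; 26 left.
Give Meals 9 to hit its cap of 9 ; 17 left.
Food Bank: +16 to 16 (cap) ; 1 left.
Only 1 left; Blood Drive takes them to reach 1.
Total = 190×10 + 100×16 + 170×13 + 70×1 + 150×9 = 7130.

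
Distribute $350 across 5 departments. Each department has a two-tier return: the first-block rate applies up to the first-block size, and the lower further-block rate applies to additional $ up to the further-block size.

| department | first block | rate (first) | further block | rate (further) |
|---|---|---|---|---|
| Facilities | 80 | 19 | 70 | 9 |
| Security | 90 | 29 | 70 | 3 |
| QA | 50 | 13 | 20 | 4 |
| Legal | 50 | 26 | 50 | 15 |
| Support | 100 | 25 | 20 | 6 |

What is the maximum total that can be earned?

8380

Order all 10 blocks by rate: Security/T1 29 > Legal/T1 26 > Support/T1 25 > Facilities/T1 19 > Legal/T2 15 > QA/T1 13 > Facilities/T2 9 > Support/T2 6 > QA/T2 4 > Security/T2 3.
Security T1 at 29: fill all 90 ; 260 left.
Fill Legal T1 block (50 at 26) ; 210 left.
Support/T1 (25): +100 ; 110 left.
Fill Facilities T1 block (80 at 19) ; 30 left.
Legal/T2: +30 of 50 at 15; pool empty.
Total = 29×90 + 26×50 + 25×100 + 19×80 + 15×30 = 8380.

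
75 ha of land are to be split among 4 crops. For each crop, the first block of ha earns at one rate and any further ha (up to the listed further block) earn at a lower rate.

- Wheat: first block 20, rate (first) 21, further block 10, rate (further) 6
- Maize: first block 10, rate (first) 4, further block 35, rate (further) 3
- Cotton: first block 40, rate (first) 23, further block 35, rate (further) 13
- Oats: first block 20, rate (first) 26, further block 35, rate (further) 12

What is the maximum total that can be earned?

1755

Order all 8 blocks by rate: Oats/T1 26 > Cotton/T1 23 > Wheat/T1 21 > Cotton/T2 13 > Oats/T2 12 > Wheat/T2 6 > Maize/T1 4 > Maize/T2 3.
Oats T1 at 26: fill all 20 → 55 left.
Cotton/T1 (23): +40 → 15 left.
Wheat/T1: +15 of 20 at 21; pool empty.
Total = 26×20 + 23×40 + 21×15 = 1755.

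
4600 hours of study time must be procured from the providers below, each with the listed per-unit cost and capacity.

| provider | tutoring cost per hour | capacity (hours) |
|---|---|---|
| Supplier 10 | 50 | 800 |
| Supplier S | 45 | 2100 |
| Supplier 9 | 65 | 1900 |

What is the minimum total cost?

245000

Fill from the cheapest provider first.
Supplier S (45): use full 2100 — 2500 hours to go.
Supplier 10 at 50: take all 800 hours — 1700 still needed.
Supplier 9 at 65: take 1700 of its 1900 — requirement met.
Cost = 2100×45 + 800×50 + 1700×65 = 245000.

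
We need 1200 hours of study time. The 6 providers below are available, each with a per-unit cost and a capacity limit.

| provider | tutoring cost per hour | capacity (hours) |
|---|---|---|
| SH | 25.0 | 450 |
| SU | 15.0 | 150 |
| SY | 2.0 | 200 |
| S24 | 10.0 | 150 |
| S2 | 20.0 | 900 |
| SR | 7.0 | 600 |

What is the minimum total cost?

Fill from the cheapest provider first.
SY at 2.0: take all 200 hours ; 1000 still needed.
Take 600 from SR at 7.0 ; need 400 more.
S24 at 10.0: take all 150 hours ; 250 still needed.
SU (15.0): use full 150 ; 100 hours to go.
S2 at 20.0: take 100 of its 900 ; requirement met.
SH: unused.
Cost = 200×2.0 + 600×7.0 + 150×10.0 + 150×15.0 + 100×20.0 = 10350.

10350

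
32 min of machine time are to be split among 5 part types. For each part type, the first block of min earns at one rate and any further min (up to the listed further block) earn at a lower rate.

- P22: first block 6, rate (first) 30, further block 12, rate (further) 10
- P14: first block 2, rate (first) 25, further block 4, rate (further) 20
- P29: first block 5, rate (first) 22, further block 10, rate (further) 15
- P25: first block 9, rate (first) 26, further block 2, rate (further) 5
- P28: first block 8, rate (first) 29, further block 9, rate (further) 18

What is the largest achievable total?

846

Treat each block as its own option and order by rate: P22/T1 30 > P28/T1 29 > P25/T1 26 > P14/T1 25 > P29/T1 22 > P14/T2 20 > P28/T2 18 > P29/T2 15 > P22/T2 10 > P25/T2 5.
P22 T1 at 30: fill all 6 ; 26 left.
Fill P28 T1 block (8 at 29) ; 18 left.
P25 T1 at 26: fill all 9 ; 9 left.
P14/T1 (25): +2 ; 7 left.
P29 T1 at 22: fill all 5 ; 2 left.
2 remain; put them into P14 T2 at 20.
Total = 30×6 + 29×8 + 26×9 + 25×2 + 22×5 + 20×2 = 846.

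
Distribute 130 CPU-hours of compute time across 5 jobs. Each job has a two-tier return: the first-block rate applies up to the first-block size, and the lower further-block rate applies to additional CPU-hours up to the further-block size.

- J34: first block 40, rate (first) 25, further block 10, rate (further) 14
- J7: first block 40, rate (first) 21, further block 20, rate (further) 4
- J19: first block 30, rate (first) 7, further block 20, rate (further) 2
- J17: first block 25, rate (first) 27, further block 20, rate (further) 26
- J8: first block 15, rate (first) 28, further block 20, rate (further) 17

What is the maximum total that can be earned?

3245

Order all 10 blocks by rate: J8/T1 28 > J17/T1 27 > J17/T2 26 > J34/T1 25 > J7/T1 21 > J8/T2 17 > J34/T2 14 > J19/T1 7 > J7/T2 4 > J19/T2 2.
Fill J8 T1 block (15 at 28) → 115 left.
J17/T1 (27): +25 → 90 left.
J17 T2 at 26: fill all 20 → 70 left.
J34 T1 at 25: fill all 40 → 30 left.
30 remain; put them into J7 T1 at 21.
Total = 28×15 + 27×25 + 26×20 + 25×40 + 21×30 = 3245.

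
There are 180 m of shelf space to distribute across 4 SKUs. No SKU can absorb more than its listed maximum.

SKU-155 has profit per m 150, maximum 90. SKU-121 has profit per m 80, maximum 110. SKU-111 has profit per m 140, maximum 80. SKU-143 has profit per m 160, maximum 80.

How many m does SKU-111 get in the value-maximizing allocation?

10

Highest profit per m first: SKU-143 160 > SKU-155 150 > SKU-111 140 > SKU-121 80.
SKU-143 takes 80 to reach its cap of 80 → 100 left.
Give SKU-155 90 to hit its cap of 90 → 10 left.
SKU-111: +10 (room for 80) → 10. Pool exhausted.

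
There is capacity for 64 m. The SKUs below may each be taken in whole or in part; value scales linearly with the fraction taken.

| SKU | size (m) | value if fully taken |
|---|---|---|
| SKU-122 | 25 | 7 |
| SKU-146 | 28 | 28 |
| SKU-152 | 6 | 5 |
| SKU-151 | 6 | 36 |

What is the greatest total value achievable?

Rank by value-to-size ratio: SKU-151 36/6≈6, SKU-146 28/28≈1, SKU-152 5/6≈0.833, SKU-122 7/25≈0.28.
All 6 m of SKU-151 fit (value 36) — 58 remain.
SKU-146: take in full, 28 m for value 28 — 30 left.
All 6 m of SKU-152 fit (value 5) — 24 remain.
24 m left: a 24/25 share of SKU-122 gives 7×24/25 = 6.72.
Total value = 75.72.

75.72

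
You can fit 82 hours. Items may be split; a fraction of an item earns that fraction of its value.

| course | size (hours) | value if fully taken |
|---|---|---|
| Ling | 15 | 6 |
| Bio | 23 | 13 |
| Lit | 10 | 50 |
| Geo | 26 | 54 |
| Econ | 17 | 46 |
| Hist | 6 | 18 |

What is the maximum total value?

181

Best value per unit of size first: Lit 50/10≈5, Hist 18/6≈3, Econ 46/17≈2.71, Geo 54/26≈2.08, Bio 13/23≈0.565, Ling 6/15≈0.4.
Take all of Lit (10 hours, value 50) → 72 hours left.
All 6 hours of Hist fit (value 18) → 66 remain.
Take all of Econ (17 hours, value 46) → 49 hours left.
Geo: take in full, 26 hours for value 54 → 23 left.
All 23 hours of Bio fit (value 13) → 0 remain.
Total value = 181.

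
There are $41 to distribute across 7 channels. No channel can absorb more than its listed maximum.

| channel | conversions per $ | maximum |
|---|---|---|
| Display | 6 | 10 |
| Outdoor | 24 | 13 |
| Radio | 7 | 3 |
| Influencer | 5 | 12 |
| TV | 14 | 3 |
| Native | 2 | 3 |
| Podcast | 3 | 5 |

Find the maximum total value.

Rank by conversions per $: Outdoor 24 > TV 14 > Radio 7 > Display 6 > Influencer 5 > Podcast 3 > Native 2.
Give Outdoor 13 to hit its cap of 13 → 28 left.
TV takes 3 to reach its cap of 3 → 25 left.
Radio takes 3 to reach its cap of 3 → 22 left.
Display takes 10 to reach its cap of 10 → 12 left.
Influencer: +12 to 12 (cap) → 0 left.
Total = 6×10 + 24×13 + 7×3 + 5×12 + 14×3 = 495.

495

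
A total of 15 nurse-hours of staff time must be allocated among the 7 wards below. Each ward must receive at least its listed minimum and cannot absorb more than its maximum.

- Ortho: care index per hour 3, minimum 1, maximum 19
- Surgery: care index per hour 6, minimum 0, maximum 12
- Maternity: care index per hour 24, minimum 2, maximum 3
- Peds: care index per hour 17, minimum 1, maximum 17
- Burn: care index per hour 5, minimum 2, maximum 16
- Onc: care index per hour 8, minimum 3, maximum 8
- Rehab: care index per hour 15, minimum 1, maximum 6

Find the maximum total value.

209

Meeting every minimum uses 1+0+2+1+2+3+1 = 10 nurse-hours, leaving 5.
Highest care index per hour first: Maternity 24 > Peds 17 > Rehab 15 > Onc 8 > Surgery 6 > Burn 5 > Ortho 3.
Maternity: +1 to 3 (cap) — 4 left.
Peds: +4 (room for 16) → 5. Pool exhausted.
Total = 3×1 + 24×3 + 17×5 + 5×2 + 8×3 + 15×1 = 209.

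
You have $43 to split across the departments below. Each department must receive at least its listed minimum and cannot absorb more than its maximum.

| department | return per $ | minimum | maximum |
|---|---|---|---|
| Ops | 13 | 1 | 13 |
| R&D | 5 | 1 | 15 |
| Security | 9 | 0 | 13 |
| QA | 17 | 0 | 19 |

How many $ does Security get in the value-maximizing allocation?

Meeting every minimum uses 1+1+0+0 = 2 $, leaving 41.
Highest return per $ first: QA 17 > Ops 13 > Security 9 > R&D 5.
QA: +19 to 19 (cap) — 22 left.
Give Ops 12 more to hit its cap of 13 — 10 left.
Only 10 left; Security takes them to reach 10.

10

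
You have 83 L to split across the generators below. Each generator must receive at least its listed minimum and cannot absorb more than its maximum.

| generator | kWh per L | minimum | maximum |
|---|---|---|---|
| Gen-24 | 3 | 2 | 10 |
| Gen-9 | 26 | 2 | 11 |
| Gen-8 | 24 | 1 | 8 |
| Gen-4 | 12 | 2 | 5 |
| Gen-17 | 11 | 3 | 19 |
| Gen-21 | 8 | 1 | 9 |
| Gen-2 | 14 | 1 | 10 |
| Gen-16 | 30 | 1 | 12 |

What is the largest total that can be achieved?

1346

Meeting every minimum uses 2+2+1+2+3+1+1+1 = 13 L, leaving 70.
Rank by kWh per L: Gen-16 30 > Gen-9 26 > Gen-8 24 > Gen-2 14 > Gen-4 12 > Gen-17 11 > Gen-21 8 > Gen-24 3.
Gen-16: +11 to 12 (cap) — 59 left.
Gen-9: +9 to 11 (cap) — 50 left.
Gen-8 takes 7 more to reach its cap of 8 — 43 left.
Gen-2 takes 9 more to reach its cap of 10 — 34 left.
Give Gen-4 3 more to hit its cap of 5 — 31 left.
Give Gen-17 16 more to hit its cap of 19 — 15 left.
Give Gen-21 8 more to hit its cap of 9 — 7 left.
Gen-24: +7 (room for 8) → 9. Pool exhausted.
Total = 3×9 + 26×11 + 24×8 + 12×5 + 11×19 + 8×9 + 14×10 + 30×12 = 1346.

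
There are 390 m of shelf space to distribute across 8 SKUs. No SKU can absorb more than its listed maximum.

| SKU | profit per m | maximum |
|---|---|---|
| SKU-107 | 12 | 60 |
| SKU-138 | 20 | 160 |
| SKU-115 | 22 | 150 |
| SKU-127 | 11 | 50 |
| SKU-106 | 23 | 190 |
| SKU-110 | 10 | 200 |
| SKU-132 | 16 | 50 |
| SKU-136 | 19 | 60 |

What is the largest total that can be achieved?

8670

Highest profit per m first: SKU-106 23 > SKU-115 22 > SKU-138 20 > SKU-136 19 > SKU-132 16 > SKU-107 12 > SKU-127 11 > SKU-110 10.
SKU-106 takes 190 to reach its cap of 190 — 200 left.
SKU-115 takes 150 to reach its cap of 150 — 50 left.
Only 50 left; SKU-138 takes them to reach 50.
Total = 20×50 + 22×150 + 23×190 = 8670.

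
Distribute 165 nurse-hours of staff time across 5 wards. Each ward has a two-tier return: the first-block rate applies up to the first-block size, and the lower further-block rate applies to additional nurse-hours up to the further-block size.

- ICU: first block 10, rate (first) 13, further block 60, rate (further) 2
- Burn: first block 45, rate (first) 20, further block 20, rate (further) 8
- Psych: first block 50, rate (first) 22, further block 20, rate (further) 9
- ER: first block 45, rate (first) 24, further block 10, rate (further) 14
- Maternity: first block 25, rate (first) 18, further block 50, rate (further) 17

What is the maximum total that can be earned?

Order all 10 blocks by rate: ER/tier1 24 > Psych/tier1 22 > Burn/tier1 20 > Maternity/tier1 18 > Maternity/tier2 17 > ER/tier2 14 > ICU/tier1 13 > Psych/tier2 9 > Burn/tier2 8 > ICU/tier2 2.
ER tier1 at 24: fill all 45 → 120 left.
Psych tier1 at 22: fill all 50 → 70 left.
Burn tier1 at 20: fill all 45 → 25 left.
Maternity tier1 at 18: fill all 25 → 0 left.
Total = 24×45 + 22×50 + 20×45 + 18×25 = 3530.

3530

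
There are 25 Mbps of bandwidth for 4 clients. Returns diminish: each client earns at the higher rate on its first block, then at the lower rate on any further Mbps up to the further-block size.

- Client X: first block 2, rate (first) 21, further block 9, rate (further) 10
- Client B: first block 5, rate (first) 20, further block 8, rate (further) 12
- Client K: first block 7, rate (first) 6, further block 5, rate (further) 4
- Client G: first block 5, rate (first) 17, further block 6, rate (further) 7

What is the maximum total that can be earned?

Order all 8 blocks by rate: Client X/tier1 21 > Client B/tier1 20 > Client G/tier1 17 > Client B/tier2 12 > Client X/tier2 10 > Client G/tier2 7 > Client K/tier1 6 > Client K/tier2 4.
Client X/tier1 (21): +2 ; 23 left.
Client B tier1 at 20: fill all 5 ; 18 left.
Client G tier1 at 17: fill all 5 ; 13 left.
Fill Client B tier2 block (8 at 12) ; 5 left.
5 remain; put them into Client X tier2 at 10.
Total = 21×2 + 20×5 + 17×5 + 12×8 + 10×5 = 373.

373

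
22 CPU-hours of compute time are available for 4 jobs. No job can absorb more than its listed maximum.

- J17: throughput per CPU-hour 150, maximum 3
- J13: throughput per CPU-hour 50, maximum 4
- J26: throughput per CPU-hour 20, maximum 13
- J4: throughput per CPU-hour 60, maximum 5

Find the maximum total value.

1150

Order the jobs by throughput per CPU-hour: J17 150 > J4 60 > J13 50 > J26 20.
Give J17 3 to hit its cap of 3 — 19 left.
J4: +5 to 5 (cap) — 14 left.
J13: +4 to 4 (cap) — 10 left.
Only 10 left; J26 takes them to reach 10.
Total = 150×3 + 50×4 + 20×10 + 60×5 = 1150.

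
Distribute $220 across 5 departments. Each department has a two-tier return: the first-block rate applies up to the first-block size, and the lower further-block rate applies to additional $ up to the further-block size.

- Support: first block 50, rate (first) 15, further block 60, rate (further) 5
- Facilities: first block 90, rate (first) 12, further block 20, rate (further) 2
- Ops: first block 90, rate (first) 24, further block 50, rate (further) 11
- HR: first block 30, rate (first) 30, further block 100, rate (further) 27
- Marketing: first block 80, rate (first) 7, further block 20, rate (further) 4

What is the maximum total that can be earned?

5760

Treat each block as its own option and order by rate: HR/tier1 30 > HR/tier2 27 > Ops/tier1 24 > Support/tier1 15 > Facilities/tier1 12 > Ops/tier2 11 > Marketing/tier1 7 > Support/tier2 5 > Marketing/tier2 4 > Facilities/tier2 2.
HR tier1 at 30: fill all 30 — 190 left.
HR/tier2 (27): +100 — 90 left.
Ops tier1 at 24: fill all 90 — 0 left.
Total = 30×30 + 27×100 + 24×90 = 5760.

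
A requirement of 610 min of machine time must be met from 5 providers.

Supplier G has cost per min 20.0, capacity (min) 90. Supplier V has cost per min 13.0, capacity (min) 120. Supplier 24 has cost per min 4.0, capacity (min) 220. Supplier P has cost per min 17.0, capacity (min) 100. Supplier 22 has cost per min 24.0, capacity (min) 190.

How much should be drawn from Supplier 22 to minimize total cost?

Use providers in increasing cost order.
Supplier 24 (4.0): use full 220 — 390 min to go.
Supplier V (13.0): use full 120 — 270 min to go.
Supplier P at 17.0: take all 100 min — 170 still needed.
Supplier G (20.0): use full 90 — 80 min to go.
Take 80 from Supplier 22 at 24.0 to finish.

80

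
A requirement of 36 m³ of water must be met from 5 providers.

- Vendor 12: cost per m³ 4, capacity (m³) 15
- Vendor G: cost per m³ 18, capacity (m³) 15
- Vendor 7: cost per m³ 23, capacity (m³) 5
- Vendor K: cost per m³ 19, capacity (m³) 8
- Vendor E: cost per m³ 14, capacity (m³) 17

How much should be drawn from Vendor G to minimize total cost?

4

Cheapest first:
Vendor 12 (4): use full 15 — 21 m³ to go.
Take 17 from Vendor E at 14 — need 4 more.
Vendor G at 18: take 4 of its 15 — requirement met.
Vendor K, Vendor 7: unused.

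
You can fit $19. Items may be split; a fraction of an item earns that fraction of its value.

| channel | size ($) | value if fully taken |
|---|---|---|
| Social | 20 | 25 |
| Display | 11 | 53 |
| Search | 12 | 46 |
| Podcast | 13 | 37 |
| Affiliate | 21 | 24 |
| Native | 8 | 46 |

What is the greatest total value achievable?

99

Sort by value density: Native 46/8≈5.75, Display 53/11≈4.82, Search 46/12≈3.83, Podcast 37/13≈2.85, Social 25/20≈1.25, Affiliate 24/21≈1.14.
Native: take in full, 8 $ for value 46 — 11 left.
Display: take in full, 11 $ for value 53 — 0 left.
Total value = 99.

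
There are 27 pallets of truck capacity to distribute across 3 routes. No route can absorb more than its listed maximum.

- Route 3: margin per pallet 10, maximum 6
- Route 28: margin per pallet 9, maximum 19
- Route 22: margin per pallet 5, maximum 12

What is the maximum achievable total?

Rank by margin per pallet: Route 3 10 > Route 28 9 > Route 22 5.
Route 3: +6 to 6 (cap) → 21 left.
Route 28: +19 to 19 (cap) → 2 left.
Route 22 has room for 12 but only 2 remain, so it gets 2.
Total = 10×6 + 9×19 + 5×2 = 241.

241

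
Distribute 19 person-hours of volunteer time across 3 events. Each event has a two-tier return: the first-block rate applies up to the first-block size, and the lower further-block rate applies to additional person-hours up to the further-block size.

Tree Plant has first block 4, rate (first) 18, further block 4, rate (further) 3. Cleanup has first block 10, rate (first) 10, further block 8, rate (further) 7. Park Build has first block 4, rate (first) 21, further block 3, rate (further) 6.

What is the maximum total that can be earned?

Treat each block as its own option and order by rate: Park Build/tier1 21 > Tree Plant/tier1 18 > Cleanup/tier1 10 > Cleanup/tier2 7 > Park Build/tier2 6 > Tree Plant/tier2 3.
Park Build/tier1 (21): +4 ; 15 left.
Tree Plant/tier1 (18): +4 ; 11 left.
Cleanup tier1 at 10: fill all 10 ; 1 left.
Cleanup tier2 at 7: only 1 left, fill 1.
Total = 21×4 + 18×4 + 10×10 + 7×1 = 263.

263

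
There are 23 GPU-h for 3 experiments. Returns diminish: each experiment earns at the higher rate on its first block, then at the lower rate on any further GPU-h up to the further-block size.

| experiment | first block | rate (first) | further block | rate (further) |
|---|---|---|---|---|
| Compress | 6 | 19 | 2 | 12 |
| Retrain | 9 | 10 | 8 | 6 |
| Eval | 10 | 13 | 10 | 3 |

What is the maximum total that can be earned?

318

Order all 6 blocks by rate: Compress/first 19 > Eval/first 13 > Compress/second 12 > Retrain/first 10 > Retrain/second 6 > Eval/second 3.
Compress first at 19: fill all 6 → 17 left.
Eval first at 13: fill all 10 → 7 left.
Compress/second (12): +2 → 5 left.
Retrain first at 10: only 5 left, fill 5.
Total = 19×6 + 13×10 + 12×2 + 10×5 = 318.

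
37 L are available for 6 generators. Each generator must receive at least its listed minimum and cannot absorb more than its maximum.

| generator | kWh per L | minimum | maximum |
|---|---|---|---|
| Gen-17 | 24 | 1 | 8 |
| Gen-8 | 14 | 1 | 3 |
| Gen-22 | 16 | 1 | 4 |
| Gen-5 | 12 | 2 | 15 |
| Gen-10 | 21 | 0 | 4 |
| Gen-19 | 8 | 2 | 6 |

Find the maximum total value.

Meeting every minimum uses 1+1+1+2+0+2 = 7 L, leaving 30.
Rank by kWh per L: Gen-17 24 > Gen-10 21 > Gen-22 16 > Gen-8 14 > Gen-5 12 > Gen-19 8.
Gen-17 takes 7 more to reach its cap of 8 ; 23 left.
Gen-10 takes 4 more to reach its cap of 4 ; 19 left.
Gen-22: +3 to 4 (cap) ; 16 left.
Gen-8 takes 2 more to reach its cap of 3 ; 14 left.
Give Gen-5 13 more to hit its cap of 15 ; 1 left.
Only 1 left; Gen-19 takes them to reach 3.
Total = 24×8 + 14×3 + 16×4 + 12×15 + 21×4 + 8×3 = 586.

586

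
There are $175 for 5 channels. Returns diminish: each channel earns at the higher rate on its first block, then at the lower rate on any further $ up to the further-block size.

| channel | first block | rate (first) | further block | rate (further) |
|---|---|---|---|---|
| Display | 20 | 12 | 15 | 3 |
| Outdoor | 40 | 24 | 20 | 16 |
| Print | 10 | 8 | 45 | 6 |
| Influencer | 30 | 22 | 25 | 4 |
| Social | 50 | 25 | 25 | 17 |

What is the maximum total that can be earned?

Rank every tier by rate: Social/tier1 25 > Outdoor/tier1 24 > Influencer/tier1 22 > Social/tier2 17 > Outdoor/tier2 16 > Display/tier1 12 > Print/tier1 8 > Print/tier2 6 > Influencer/tier2 4 > Display/tier2 3.
Social/tier1 (25): +50 ; 125 left.
Outdoor tier1 at 24: fill all 40 ; 85 left.
Influencer tier1 at 22: fill all 30 ; 55 left.
Social/tier2 (17): +25 ; 30 left.
Fill Outdoor tier2 block (20 at 16) ; 10 left.
Display tier1 at 12: only 10 left, fill 10.
Total = 25×50 + 24×40 + 22×30 + 17×25 + 16×20 + 12×10 = 3735.

3735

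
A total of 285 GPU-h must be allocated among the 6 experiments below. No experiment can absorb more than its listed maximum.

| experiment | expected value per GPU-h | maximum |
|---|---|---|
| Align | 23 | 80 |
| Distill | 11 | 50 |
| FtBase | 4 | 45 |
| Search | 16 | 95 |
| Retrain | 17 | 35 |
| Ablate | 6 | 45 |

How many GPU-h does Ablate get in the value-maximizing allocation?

25

Order the experiments by expected value per GPU-h: Align 23 > Retrain 17 > Search 16 > Distill 11 > Ablate 6 > FtBase 4.
Align: +80 to 80 (cap) — 205 left.
Give Retrain 35 to hit its cap of 35 — 170 left.
Search: +95 to 95 (cap) — 75 left.
Give Distill 50 to hit its cap of 50 — 25 left.
Only 25 left; Ablate takes them to reach 25.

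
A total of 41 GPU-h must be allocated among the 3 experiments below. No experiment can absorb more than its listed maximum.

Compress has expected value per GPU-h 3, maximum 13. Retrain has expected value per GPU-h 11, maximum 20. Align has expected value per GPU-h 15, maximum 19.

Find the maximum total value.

511

Order the experiments by expected value per GPU-h: Align 15 > Retrain 11 > Compress 3.
Align: +19 to 19 (cap) → 22 left.
Retrain: +20 to 20 (cap) → 2 left.
Compress: +2 (room for 13) → 2. Pool exhausted.
Total = 3×2 + 11×20 + 15×19 = 511.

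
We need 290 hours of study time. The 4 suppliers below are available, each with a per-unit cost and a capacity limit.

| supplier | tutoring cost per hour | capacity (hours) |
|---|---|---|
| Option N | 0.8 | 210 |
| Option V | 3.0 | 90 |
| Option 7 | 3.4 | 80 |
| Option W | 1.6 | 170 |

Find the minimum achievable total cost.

296

Fill from the cheapest supplier first.
Option N at 0.8: take all 210 hours ; 80 still needed.
Take 80 from Option W at 1.6 to finish.
Option V, Option 7: unused.
Cost = 210×0.8 + 80×1.6 = 296.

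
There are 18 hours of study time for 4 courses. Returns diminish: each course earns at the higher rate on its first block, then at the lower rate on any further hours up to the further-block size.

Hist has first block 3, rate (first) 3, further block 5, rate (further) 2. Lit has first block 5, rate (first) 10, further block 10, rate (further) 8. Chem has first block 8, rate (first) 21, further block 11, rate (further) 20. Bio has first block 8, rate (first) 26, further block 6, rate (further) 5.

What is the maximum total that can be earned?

Treat each block as its own option and order by rate: Bio/tier1 26 > Chem/tier1 21 > Chem/tier2 20 > Lit/tier1 10 > Lit/tier2 8 > Bio/tier2 5 > Hist/tier1 3 > Hist/tier2 2.
Fill Bio tier1 block (8 at 26) → 10 left.
Chem/tier1 (21): +8 → 2 left.
2 remain; put them into Chem tier2 at 20.
Total = 26×8 + 21×8 + 20×2 = 416.

416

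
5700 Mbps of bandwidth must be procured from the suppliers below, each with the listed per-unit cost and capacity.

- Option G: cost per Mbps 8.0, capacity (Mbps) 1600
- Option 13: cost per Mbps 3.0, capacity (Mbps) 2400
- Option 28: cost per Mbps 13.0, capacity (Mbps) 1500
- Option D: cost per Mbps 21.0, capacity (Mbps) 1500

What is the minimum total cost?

Cheapest first:
Option 13 at 3.0: take all 2400 Mbps — 3300 still needed.
Take 1600 from Option G at 8.0 — need 1700 more.
Option 28 at 13.0: take all 1500 Mbps — 200 still needed.
Take 200 from Option D at 21.0 to finish.
Cost = 2400×3.0 + 1600×8.0 + 1500×13.0 + 200×21.0 = 43700.

43700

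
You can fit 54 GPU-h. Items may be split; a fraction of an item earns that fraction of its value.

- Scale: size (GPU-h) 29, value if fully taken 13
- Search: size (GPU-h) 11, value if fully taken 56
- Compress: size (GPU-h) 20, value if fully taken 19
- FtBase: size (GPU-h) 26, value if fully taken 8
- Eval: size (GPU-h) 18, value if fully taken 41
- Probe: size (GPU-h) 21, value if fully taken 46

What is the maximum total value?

146.8

Rank by value-to-size ratio: Search 56/11≈5.09, Eval 41/18≈2.28, Probe 46/21≈2.19, Compress 19/20≈0.95, Scale 13/29≈0.448, FtBase 8/26≈0.308.
Search: take in full, 11 GPU-h for value 56 ; 43 left.
Eval: take in full, 18 GPU-h for value 41 ; 25 left.
Probe: take in full, 21 GPU-h for value 46 ; 4 left.
Only 4 GPU-h remain; take 4/20 of Compress for value 19×4/20 = 3.8.
Total value = 146.8.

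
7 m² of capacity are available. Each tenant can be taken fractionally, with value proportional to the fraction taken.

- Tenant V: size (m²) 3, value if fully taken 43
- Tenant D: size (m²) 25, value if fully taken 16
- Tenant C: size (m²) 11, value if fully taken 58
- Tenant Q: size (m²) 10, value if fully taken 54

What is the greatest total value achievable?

Best value per unit of size first: Tenant V 43/3≈14.3, Tenant Q 54/10≈5.4, Tenant C 58/11≈5.27, Tenant D 16/25≈0.64.
All 3 m² of Tenant V fit (value 43) → 4 remain.
4 m² left: a 4/10 share of Tenant Q gives 54×4/10 = 21.6.
Total value = 64.6.

64.6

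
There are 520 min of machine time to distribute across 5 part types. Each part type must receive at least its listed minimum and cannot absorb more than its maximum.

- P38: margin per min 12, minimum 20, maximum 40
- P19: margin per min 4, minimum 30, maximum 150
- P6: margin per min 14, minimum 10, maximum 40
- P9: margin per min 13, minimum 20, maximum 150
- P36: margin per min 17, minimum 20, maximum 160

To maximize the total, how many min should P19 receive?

130

Meeting every minimum uses 20+30+10+20+20 = 100 min, leaving 420.
Highest margin per min first: P36 17 > P6 14 > P9 13 > P38 12 > P19 4.
P36: +140 to 160 (cap) — 280 left.
P6 takes 30 more to reach its cap of 40 — 250 left.
P9: +130 to 150 (cap) — 120 left.
P38: +20 to 40 (cap) — 100 left.
P19 has room for 120 more but only 100 remain, so it gets 130.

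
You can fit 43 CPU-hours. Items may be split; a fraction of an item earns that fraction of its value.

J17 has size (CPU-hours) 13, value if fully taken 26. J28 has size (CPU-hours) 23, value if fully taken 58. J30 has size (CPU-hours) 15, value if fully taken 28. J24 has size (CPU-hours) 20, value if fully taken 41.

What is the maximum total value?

99

Sort by value density: J28 58/23≈2.52, J24 41/20≈2.05, J17 26/13≈2, J30 28/15≈1.87.
Take all of J28 (23 CPU-hours, value 58) — 20 CPU-hours left.
J24: take in full, 20 CPU-hours for value 41 — 0 left.
Total value = 99.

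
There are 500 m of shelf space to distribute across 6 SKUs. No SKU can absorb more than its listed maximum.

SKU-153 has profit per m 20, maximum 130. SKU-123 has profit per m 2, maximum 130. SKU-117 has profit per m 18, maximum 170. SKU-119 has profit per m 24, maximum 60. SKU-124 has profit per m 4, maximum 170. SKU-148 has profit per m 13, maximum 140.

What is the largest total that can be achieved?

Order the SKUs by profit per m: SKU-119 24 > SKU-153 20 > SKU-117 18 > SKU-148 13 > SKU-124 4 > SKU-123 2.
SKU-119 takes 60 to reach its cap of 60 ; 440 left.
SKU-153 takes 130 to reach its cap of 130 ; 310 left.
SKU-117: +170 to 170 (cap) ; 140 left.
SKU-148 takes 140 to reach its cap of 140 ; 0 left.
Total = 20×130 + 18×170 + 24×60 + 13×140 = 8920.

8920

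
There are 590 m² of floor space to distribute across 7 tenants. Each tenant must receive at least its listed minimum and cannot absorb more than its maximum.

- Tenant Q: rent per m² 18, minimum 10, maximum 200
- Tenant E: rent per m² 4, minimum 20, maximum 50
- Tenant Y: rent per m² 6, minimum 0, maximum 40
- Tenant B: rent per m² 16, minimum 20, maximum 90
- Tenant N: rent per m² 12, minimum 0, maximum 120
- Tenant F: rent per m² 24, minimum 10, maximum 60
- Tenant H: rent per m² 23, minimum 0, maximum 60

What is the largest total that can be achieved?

Meeting every minimum uses 10+20+0+20+0+10+0 = 60 m², leaving 530.
Order the tenants by rent per m²: Tenant F 24 > Tenant H 23 > Tenant Q 18 > Tenant B 16 > Tenant N 12 > Tenant Y 6 > Tenant E 4.
Tenant F: +50 to 60 (cap) ; 480 left.
Tenant H takes 60 more to reach its cap of 60 ; 420 left.
Give Tenant Q 190 more to hit its cap of 200 ; 230 left.
Tenant B takes 70 more to reach its cap of 90 ; 160 left.
Tenant N: +120 to 120 (cap) ; 40 left.
Tenant Y takes 40 more to reach its cap of 40 ; 0 left.
Total = 18×200 + 4×20 + 6×40 + 16×90 + 12×120 + 24×60 + 23×60 = 9620.

9620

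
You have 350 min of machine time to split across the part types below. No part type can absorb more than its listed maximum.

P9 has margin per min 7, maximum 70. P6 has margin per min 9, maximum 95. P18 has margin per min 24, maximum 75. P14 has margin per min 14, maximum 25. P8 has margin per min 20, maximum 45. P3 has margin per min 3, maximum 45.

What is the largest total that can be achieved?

4515

Rank by margin per min: P18 24 > P8 20 > P14 14 > P6 9 > P9 7 > P3 3.
P18: +75 to 75 (cap) → 275 left.
Give P8 45 to hit its cap of 45 → 230 left.
Give P14 25 to hit its cap of 25 → 205 left.
P6: +95 to 95 (cap) → 110 left.
P9: +70 to 70 (cap) → 40 left.
Only 40 left; P3 takes them to reach 40.
Total = 7×70 + 9×95 + 24×75 + 14×25 + 20×45 + 3×40 = 4515.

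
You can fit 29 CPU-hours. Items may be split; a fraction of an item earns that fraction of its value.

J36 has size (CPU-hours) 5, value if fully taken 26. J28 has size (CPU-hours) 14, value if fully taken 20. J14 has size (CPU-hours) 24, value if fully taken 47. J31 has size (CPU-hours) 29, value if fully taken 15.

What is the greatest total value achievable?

73

Sort by value density: J36 26/5≈5.2, J14 47/24≈1.96, J28 20/14≈1.43, J31 15/29≈0.517.
J36: take in full, 5 CPU-hours for value 26 ; 24 left.
J14: take in full, 24 CPU-hours for value 47 ; 0 left.
Total value = 73.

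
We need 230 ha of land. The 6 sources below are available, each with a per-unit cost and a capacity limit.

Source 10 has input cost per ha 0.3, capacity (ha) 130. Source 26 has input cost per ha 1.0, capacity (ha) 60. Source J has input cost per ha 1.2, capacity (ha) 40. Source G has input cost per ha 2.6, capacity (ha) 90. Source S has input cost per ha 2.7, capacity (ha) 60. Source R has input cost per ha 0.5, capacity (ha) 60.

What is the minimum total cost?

Cheapest first:
Source 10 (0.3): use full 130 → 100 ha to go.
Source R at 0.5: take all 60 ha → 40 still needed.
Source 26 at 1.0: take 40 of its 60 → requirement met.
Source J, Source G, Source S: unused.
Cost = 130×0.3 + 60×0.5 + 40×1.0 = 109.

109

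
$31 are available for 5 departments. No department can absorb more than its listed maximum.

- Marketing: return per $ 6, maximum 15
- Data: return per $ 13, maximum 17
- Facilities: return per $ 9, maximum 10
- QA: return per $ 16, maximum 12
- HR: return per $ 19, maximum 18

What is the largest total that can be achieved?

547

Order the departments by return per $: HR 19 > QA 16 > Data 13 > Facilities 9 > Marketing 6.
HR takes 18 to reach its cap of 18 → 13 left.
Give QA 12 to hit its cap of 12 → 1 left.
Data has room for 17 but only 1 remain, so it gets 1.
Total = 13×1 + 16×12 + 19×18 = 547.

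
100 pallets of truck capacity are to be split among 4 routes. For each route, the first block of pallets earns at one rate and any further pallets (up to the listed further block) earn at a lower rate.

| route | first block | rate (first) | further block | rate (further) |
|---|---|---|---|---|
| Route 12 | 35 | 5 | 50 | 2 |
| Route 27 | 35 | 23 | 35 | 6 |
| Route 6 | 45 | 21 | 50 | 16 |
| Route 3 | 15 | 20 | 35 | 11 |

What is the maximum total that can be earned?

2130

Rank every tier by rate: Route 27/tier1 23 > Route 6/tier1 21 > Route 3/tier1 20 > Route 6/tier2 16 > Route 3/tier2 11 > Route 27/tier2 6 > Route 12/tier1 5 > Route 12/tier2 2.
Fill Route 27 tier1 block (35 at 23) — 65 left.
Fill Route 6 tier1 block (45 at 21) — 20 left.
Route 3/tier1 (20): +15 — 5 left.
Route 6/tier2: +5 of 50 at 16; pool empty.
Total = 23×35 + 21×45 + 20×15 + 16×5 = 2130.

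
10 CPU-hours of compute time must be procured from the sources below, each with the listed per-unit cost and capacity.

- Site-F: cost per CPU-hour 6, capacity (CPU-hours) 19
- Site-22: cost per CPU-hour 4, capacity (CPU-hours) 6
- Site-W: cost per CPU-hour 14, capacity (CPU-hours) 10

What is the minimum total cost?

48

Fill from the cheapest source first.
Site-22 at 4: take all 6 CPU-hours → 4 still needed.
Take 4 from Site-F at 6 to finish.
Site-W: unused.
Cost = 6×4 + 4×6 = 48.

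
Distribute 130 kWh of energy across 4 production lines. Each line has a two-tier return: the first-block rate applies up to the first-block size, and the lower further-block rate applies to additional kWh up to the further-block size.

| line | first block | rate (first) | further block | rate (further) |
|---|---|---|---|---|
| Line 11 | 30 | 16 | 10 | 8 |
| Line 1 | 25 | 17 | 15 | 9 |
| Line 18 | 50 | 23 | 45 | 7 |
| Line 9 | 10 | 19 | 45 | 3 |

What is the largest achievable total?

2380

Rank every tier by rate: Line 18/tier1 23 > Line 9/tier1 19 > Line 1/tier1 17 > Line 11/tier1 16 > Line 1/tier2 9 > Line 11/tier2 8 > Line 18/tier2 7 > Line 9/tier2 3.
Line 18 tier1 at 23: fill all 50 → 80 left.
Line 9 tier1 at 19: fill all 10 → 70 left.
Line 1 tier1 at 17: fill all 25 → 45 left.
Line 11/tier1 (16): +30 → 15 left.
Line 1/tier2 (9): +15 → 0 left.
Total = 23×50 + 19×10 + 17×25 + 16×30 + 9×15 = 2380.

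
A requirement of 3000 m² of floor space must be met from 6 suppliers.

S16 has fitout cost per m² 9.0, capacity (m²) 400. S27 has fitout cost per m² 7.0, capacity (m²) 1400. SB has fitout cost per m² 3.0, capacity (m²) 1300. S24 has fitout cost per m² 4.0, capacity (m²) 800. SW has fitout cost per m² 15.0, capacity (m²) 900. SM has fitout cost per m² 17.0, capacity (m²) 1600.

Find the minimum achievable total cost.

13400

Cheapest first:
SB (3.0): use full 1300 — 1700 m² to go.
S24 (4.0): use full 800 — 900 m² to go.
S27 at 7.0: take 900 of its 1400 — requirement met.
S16, SW, SM: unused.
Cost = 1300×3.0 + 800×4.0 + 900×7.0 = 13400.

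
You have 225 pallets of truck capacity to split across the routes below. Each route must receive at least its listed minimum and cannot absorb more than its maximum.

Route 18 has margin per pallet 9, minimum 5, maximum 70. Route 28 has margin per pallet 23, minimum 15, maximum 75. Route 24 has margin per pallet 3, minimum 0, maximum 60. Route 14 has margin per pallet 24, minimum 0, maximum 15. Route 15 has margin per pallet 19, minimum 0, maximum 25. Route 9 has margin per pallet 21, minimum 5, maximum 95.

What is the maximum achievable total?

4690

Meeting every minimum uses 5+15+0+0+0+5 = 25 pallets, leaving 200.
Rank by margin per pallet: Route 14 24 > Route 28 23 > Route 9 21 > Route 15 19 > Route 18 9 > Route 24 3.
Route 14: +15 to 15 (cap) → 185 left.
Route 28: +60 to 75 (cap) → 125 left.
Route 9 takes 90 more to reach its cap of 95 → 35 left.
Route 15 takes 25 more to reach its cap of 25 → 10 left.
Route 18 has room for 65 more but only 10 remain, so it gets 15.
Total = 9×15 + 23×75 + 24×15 + 19×25 + 21×95 = 4690.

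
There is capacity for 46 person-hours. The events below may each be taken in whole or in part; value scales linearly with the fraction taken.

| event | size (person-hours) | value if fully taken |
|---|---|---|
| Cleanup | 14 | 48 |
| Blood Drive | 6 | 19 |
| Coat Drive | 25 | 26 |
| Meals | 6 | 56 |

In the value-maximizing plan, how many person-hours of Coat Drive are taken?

20

Rank by value-to-size ratio: Meals 56/6≈9.33, Cleanup 48/14≈3.43, Blood Drive 19/6≈3.17, Coat Drive 26/25≈1.04.
All 6 person-hours of Meals fit (value 56) ; 40 remain.
All 14 person-hours of Cleanup fit (value 48) ; 26 remain.
Take all of Blood Drive (6 person-hours, value 19) ; 20 person-hours left.
Fill the last 20 person-hours with part of Coat Drive: 20/25 of it earns 20.8.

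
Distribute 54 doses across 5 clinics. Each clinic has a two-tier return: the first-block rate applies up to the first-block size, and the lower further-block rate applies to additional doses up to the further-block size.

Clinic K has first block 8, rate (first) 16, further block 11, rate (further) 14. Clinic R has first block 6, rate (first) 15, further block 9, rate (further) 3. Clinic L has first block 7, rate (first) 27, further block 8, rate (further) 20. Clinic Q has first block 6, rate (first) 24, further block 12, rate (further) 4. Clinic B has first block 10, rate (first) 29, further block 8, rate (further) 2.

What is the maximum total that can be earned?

1127

Order all 10 blocks by rate: Clinic B/tier1 29 > Clinic L/tier1 27 > Clinic Q/tier1 24 > Clinic L/tier2 20 > Clinic K/tier1 16 > Clinic R/tier1 15 > Clinic K/tier2 14 > Clinic Q/tier2 4 > Clinic R/tier2 3 > Clinic B/tier2 2.
Fill Clinic B tier1 block (10 at 29) ; 44 left.
Clinic L/tier1 (27): +7 ; 37 left.
Clinic Q tier1 at 24: fill all 6 ; 31 left.
Clinic L tier2 at 20: fill all 8 ; 23 left.
Clinic K/tier1 (16): +8 ; 15 left.
Clinic R/tier1 (15): +6 ; 9 left.
9 remain; put them into Clinic K tier2 at 14.
Total = 29×10 + 27×7 + 24×6 + 20×8 + 16×8 + 15×6 + 14×9 = 1127.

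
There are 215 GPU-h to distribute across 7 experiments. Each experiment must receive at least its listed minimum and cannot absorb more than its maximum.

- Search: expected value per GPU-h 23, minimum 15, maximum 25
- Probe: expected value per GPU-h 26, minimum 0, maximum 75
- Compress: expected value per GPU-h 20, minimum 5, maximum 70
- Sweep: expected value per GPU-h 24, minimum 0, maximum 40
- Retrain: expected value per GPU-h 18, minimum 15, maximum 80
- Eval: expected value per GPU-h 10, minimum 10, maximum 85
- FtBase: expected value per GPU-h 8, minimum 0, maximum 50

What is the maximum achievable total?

4855

Meeting every minimum uses 15+0+5+0+15+10+0 = 45 GPU-h, leaving 170.
Order the experiments by expected value per GPU-h: Probe 26 > Sweep 24 > Search 23 > Compress 20 > Retrain 18 > Eval 10 > FtBase 8.
Probe takes 75 more to reach its cap of 75 — 95 left.
Sweep takes 40 more to reach its cap of 40 — 55 left.
Give Search 10 more to hit its cap of 25 — 45 left.
Compress: +45 (room for 65) → 50. Pool exhausted.
Total = 23×25 + 26×75 + 20×50 + 24×40 + 18×15 + 10×10 = 4855.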